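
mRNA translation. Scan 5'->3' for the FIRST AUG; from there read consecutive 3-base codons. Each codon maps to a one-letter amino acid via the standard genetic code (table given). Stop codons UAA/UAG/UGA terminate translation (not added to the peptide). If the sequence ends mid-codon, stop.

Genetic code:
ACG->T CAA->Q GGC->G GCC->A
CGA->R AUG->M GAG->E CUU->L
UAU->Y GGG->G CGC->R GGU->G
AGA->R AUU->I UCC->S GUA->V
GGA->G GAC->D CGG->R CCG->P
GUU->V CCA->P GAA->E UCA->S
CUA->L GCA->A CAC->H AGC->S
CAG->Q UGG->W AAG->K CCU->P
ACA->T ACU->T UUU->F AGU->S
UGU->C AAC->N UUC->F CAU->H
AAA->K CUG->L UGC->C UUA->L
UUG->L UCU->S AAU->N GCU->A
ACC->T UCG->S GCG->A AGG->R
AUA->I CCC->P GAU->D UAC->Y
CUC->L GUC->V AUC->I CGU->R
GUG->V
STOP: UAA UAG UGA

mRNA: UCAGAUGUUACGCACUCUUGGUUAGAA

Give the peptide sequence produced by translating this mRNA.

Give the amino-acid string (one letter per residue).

Answer: MLRTLG

Derivation:
start AUG at pos 4
pos 4: AUG -> M; peptide=M
pos 7: UUA -> L; peptide=ML
pos 10: CGC -> R; peptide=MLR
pos 13: ACU -> T; peptide=MLRT
pos 16: CUU -> L; peptide=MLRTL
pos 19: GGU -> G; peptide=MLRTLG
pos 22: UAG -> STOP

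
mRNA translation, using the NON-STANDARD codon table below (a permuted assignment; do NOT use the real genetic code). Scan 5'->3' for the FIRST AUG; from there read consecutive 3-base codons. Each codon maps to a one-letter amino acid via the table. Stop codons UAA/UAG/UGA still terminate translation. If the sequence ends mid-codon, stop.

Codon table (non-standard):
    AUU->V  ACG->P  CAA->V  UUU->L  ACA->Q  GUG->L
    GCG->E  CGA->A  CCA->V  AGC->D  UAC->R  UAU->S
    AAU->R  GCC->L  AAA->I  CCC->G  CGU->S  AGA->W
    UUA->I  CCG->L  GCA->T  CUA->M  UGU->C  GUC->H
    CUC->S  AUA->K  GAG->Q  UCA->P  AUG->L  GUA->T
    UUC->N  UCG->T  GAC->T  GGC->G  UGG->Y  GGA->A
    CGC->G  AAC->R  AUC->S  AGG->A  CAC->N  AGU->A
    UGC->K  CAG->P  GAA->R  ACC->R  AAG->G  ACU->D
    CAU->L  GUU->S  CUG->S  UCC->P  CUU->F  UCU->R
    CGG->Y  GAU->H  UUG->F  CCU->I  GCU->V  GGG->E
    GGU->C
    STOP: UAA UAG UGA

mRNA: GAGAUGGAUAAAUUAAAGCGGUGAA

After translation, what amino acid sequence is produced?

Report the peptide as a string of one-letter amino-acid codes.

start AUG at pos 3
pos 3: AUG -> L; peptide=L
pos 6: GAU -> H; peptide=LH
pos 9: AAA -> I; peptide=LHI
pos 12: UUA -> I; peptide=LHII
pos 15: AAG -> G; peptide=LHIIG
pos 18: CGG -> Y; peptide=LHIIGY
pos 21: UGA -> STOP

Answer: LHIIGY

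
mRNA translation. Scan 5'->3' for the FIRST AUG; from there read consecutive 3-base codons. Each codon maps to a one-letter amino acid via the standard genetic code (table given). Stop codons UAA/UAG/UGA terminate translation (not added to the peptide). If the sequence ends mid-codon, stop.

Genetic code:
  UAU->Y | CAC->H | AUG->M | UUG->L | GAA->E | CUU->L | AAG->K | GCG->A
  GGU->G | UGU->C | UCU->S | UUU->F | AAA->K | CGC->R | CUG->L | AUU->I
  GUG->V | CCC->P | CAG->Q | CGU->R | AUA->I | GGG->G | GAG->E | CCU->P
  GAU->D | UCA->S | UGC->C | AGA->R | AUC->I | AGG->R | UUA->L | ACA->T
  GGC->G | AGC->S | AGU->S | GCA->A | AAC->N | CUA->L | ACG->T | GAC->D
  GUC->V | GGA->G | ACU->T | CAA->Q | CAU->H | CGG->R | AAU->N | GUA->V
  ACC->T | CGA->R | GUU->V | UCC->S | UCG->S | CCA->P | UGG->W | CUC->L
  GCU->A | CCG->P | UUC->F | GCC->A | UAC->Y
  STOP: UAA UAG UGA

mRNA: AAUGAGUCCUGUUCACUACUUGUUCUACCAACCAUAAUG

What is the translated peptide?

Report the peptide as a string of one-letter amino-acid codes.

start AUG at pos 1
pos 1: AUG -> M; peptide=M
pos 4: AGU -> S; peptide=MS
pos 7: CCU -> P; peptide=MSP
pos 10: GUU -> V; peptide=MSPV
pos 13: CAC -> H; peptide=MSPVH
pos 16: UAC -> Y; peptide=MSPVHY
pos 19: UUG -> L; peptide=MSPVHYL
pos 22: UUC -> F; peptide=MSPVHYLF
pos 25: UAC -> Y; peptide=MSPVHYLFY
pos 28: CAA -> Q; peptide=MSPVHYLFYQ
pos 31: CCA -> P; peptide=MSPVHYLFYQP
pos 34: UAA -> STOP

Answer: MSPVHYLFYQP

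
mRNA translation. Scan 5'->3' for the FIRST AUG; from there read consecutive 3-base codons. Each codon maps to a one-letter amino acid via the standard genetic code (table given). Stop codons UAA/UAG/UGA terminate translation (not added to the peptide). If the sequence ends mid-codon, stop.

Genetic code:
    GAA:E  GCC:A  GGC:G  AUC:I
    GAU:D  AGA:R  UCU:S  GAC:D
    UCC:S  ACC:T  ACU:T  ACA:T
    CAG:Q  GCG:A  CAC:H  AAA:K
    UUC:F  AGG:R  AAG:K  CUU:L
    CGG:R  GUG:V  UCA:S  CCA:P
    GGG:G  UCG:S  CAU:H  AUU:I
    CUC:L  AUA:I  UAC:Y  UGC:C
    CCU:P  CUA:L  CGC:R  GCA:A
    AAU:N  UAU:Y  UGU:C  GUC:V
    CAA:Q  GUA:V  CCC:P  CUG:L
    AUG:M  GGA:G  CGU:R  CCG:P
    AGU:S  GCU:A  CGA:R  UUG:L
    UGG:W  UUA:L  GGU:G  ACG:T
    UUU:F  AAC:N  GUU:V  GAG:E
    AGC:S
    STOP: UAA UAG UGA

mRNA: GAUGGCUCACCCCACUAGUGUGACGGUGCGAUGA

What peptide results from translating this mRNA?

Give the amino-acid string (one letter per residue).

Answer: MAHPTSVTVR

Derivation:
start AUG at pos 1
pos 1: AUG -> M; peptide=M
pos 4: GCU -> A; peptide=MA
pos 7: CAC -> H; peptide=MAH
pos 10: CCC -> P; peptide=MAHP
pos 13: ACU -> T; peptide=MAHPT
pos 16: AGU -> S; peptide=MAHPTS
pos 19: GUG -> V; peptide=MAHPTSV
pos 22: ACG -> T; peptide=MAHPTSVT
pos 25: GUG -> V; peptide=MAHPTSVTV
pos 28: CGA -> R; peptide=MAHPTSVTVR
pos 31: UGA -> STOP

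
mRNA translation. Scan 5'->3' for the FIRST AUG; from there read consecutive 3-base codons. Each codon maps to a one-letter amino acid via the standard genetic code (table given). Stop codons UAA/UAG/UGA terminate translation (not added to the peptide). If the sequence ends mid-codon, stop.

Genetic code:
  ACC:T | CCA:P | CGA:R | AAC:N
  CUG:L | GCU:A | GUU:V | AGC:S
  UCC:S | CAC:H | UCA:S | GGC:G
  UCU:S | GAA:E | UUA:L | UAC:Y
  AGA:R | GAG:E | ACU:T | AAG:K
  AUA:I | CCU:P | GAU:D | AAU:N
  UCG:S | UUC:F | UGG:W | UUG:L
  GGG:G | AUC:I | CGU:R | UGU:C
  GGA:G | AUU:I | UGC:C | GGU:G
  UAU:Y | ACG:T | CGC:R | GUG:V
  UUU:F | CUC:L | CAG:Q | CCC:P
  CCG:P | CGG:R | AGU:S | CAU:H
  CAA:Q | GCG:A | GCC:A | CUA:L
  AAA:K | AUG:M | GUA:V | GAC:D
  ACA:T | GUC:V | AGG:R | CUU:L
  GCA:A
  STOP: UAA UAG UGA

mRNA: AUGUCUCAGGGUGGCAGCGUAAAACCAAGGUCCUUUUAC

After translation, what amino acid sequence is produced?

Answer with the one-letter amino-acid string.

Answer: MSQGGSVKPRSFY

Derivation:
start AUG at pos 0
pos 0: AUG -> M; peptide=M
pos 3: UCU -> S; peptide=MS
pos 6: CAG -> Q; peptide=MSQ
pos 9: GGU -> G; peptide=MSQG
pos 12: GGC -> G; peptide=MSQGG
pos 15: AGC -> S; peptide=MSQGGS
pos 18: GUA -> V; peptide=MSQGGSV
pos 21: AAA -> K; peptide=MSQGGSVK
pos 24: CCA -> P; peptide=MSQGGSVKP
pos 27: AGG -> R; peptide=MSQGGSVKPR
pos 30: UCC -> S; peptide=MSQGGSVKPRS
pos 33: UUU -> F; peptide=MSQGGSVKPRSF
pos 36: UAC -> Y; peptide=MSQGGSVKPRSFY
pos 39: only 0 nt remain (<3), stop (end of mRNA)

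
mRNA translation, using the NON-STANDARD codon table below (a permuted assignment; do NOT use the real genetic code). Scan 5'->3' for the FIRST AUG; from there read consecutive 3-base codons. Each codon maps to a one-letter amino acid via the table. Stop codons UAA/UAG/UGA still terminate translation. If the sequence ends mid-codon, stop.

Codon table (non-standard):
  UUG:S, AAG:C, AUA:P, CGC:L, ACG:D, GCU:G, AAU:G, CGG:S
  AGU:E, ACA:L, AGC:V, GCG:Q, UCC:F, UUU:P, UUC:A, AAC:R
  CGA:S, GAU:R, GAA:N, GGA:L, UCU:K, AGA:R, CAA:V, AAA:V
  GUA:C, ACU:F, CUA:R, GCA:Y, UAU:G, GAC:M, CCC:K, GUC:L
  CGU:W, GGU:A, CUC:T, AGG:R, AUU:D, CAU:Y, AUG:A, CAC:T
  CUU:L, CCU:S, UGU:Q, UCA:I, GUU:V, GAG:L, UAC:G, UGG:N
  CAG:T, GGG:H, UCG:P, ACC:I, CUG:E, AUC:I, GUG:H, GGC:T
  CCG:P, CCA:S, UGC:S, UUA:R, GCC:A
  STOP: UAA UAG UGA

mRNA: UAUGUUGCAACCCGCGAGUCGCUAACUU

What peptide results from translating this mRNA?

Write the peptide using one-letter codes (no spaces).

start AUG at pos 1
pos 1: AUG -> A; peptide=A
pos 4: UUG -> S; peptide=AS
pos 7: CAA -> V; peptide=ASV
pos 10: CCC -> K; peptide=ASVK
pos 13: GCG -> Q; peptide=ASVKQ
pos 16: AGU -> E; peptide=ASVKQE
pos 19: CGC -> L; peptide=ASVKQEL
pos 22: UAA -> STOP

Answer: ASVKQEL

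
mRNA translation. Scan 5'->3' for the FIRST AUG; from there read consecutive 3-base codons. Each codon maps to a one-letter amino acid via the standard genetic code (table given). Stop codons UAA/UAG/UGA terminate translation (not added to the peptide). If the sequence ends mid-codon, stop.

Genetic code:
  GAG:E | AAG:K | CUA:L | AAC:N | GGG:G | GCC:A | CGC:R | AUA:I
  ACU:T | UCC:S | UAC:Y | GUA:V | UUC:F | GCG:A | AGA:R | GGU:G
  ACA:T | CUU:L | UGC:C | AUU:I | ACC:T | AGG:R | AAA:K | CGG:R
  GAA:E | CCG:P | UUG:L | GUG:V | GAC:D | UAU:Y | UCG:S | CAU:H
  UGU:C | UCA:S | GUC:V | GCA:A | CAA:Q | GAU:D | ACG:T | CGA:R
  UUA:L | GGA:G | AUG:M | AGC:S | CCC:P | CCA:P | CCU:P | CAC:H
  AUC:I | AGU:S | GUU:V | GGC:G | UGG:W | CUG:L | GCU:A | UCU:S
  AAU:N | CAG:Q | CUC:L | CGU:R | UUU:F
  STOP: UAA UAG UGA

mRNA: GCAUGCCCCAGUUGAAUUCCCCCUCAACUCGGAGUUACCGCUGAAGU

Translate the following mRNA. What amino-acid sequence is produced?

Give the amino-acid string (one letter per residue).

start AUG at pos 2
pos 2: AUG -> M; peptide=M
pos 5: CCC -> P; peptide=MP
pos 8: CAG -> Q; peptide=MPQ
pos 11: UUG -> L; peptide=MPQL
pos 14: AAU -> N; peptide=MPQLN
pos 17: UCC -> S; peptide=MPQLNS
pos 20: CCC -> P; peptide=MPQLNSP
pos 23: UCA -> S; peptide=MPQLNSPS
pos 26: ACU -> T; peptide=MPQLNSPST
pos 29: CGG -> R; peptide=MPQLNSPSTR
pos 32: AGU -> S; peptide=MPQLNSPSTRS
pos 35: UAC -> Y; peptide=MPQLNSPSTRSY
pos 38: CGC -> R; peptide=MPQLNSPSTRSYR
pos 41: UGA -> STOP

Answer: MPQLNSPSTRSYR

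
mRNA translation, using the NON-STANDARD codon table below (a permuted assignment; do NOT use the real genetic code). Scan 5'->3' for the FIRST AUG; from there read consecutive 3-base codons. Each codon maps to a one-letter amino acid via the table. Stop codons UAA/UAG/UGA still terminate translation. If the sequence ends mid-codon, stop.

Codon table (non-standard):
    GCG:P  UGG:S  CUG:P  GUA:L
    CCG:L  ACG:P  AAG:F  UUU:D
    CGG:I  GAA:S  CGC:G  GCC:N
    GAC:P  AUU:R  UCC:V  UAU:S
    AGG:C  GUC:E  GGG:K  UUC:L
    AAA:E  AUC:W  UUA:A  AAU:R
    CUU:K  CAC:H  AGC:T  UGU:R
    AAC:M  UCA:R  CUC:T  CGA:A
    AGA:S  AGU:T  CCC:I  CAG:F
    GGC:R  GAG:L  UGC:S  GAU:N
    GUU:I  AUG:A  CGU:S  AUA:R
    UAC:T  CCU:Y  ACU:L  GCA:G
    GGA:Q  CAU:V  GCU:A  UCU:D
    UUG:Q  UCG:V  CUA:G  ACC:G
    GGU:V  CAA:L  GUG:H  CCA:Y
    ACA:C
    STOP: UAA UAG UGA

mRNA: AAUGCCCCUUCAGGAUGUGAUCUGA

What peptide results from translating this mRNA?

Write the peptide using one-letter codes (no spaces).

start AUG at pos 1
pos 1: AUG -> A; peptide=A
pos 4: CCC -> I; peptide=AI
pos 7: CUU -> K; peptide=AIK
pos 10: CAG -> F; peptide=AIKF
pos 13: GAU -> N; peptide=AIKFN
pos 16: GUG -> H; peptide=AIKFNH
pos 19: AUC -> W; peptide=AIKFNHW
pos 22: UGA -> STOP

Answer: AIKFNHW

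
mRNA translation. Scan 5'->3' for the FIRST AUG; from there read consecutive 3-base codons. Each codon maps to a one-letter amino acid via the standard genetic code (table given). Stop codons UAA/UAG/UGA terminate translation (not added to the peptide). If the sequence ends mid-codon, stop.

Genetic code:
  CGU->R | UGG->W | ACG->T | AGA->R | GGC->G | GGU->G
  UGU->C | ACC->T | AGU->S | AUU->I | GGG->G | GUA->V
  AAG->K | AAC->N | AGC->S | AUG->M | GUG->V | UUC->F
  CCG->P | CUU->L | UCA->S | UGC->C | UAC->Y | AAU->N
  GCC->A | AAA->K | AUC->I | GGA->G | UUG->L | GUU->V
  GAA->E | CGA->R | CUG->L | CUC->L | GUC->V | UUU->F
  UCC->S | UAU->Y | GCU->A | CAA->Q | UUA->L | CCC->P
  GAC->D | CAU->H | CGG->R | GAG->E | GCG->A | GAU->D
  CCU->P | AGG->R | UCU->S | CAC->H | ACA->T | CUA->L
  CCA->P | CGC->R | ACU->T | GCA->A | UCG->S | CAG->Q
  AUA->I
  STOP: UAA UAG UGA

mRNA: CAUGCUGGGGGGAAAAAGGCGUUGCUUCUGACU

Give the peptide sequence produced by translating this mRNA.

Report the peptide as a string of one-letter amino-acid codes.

Answer: MLGGKRRCF

Derivation:
start AUG at pos 1
pos 1: AUG -> M; peptide=M
pos 4: CUG -> L; peptide=ML
pos 7: GGG -> G; peptide=MLG
pos 10: GGA -> G; peptide=MLGG
pos 13: AAA -> K; peptide=MLGGK
pos 16: AGG -> R; peptide=MLGGKR
pos 19: CGU -> R; peptide=MLGGKRR
pos 22: UGC -> C; peptide=MLGGKRRC
pos 25: UUC -> F; peptide=MLGGKRRCF
pos 28: UGA -> STOP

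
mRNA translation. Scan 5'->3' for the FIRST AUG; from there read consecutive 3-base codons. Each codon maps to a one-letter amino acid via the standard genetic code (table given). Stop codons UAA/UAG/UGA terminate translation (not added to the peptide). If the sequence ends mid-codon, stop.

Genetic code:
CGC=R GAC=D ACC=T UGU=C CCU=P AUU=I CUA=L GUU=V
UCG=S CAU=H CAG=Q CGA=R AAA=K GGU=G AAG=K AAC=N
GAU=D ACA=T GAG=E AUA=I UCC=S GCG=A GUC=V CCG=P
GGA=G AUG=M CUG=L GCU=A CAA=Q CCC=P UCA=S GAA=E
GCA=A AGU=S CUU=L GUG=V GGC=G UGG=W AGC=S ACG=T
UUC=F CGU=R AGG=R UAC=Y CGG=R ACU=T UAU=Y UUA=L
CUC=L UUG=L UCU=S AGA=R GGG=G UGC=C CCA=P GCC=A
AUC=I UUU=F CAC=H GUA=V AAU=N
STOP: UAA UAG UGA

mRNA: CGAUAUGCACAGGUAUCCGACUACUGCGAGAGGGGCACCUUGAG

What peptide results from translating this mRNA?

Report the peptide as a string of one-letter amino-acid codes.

Answer: MHRYPTTARGAP

Derivation:
start AUG at pos 4
pos 4: AUG -> M; peptide=M
pos 7: CAC -> H; peptide=MH
pos 10: AGG -> R; peptide=MHR
pos 13: UAU -> Y; peptide=MHRY
pos 16: CCG -> P; peptide=MHRYP
pos 19: ACU -> T; peptide=MHRYPT
pos 22: ACU -> T; peptide=MHRYPTT
pos 25: GCG -> A; peptide=MHRYPTTA
pos 28: AGA -> R; peptide=MHRYPTTAR
pos 31: GGG -> G; peptide=MHRYPTTARG
pos 34: GCA -> A; peptide=MHRYPTTARGA
pos 37: CCU -> P; peptide=MHRYPTTARGAP
pos 40: UGA -> STOP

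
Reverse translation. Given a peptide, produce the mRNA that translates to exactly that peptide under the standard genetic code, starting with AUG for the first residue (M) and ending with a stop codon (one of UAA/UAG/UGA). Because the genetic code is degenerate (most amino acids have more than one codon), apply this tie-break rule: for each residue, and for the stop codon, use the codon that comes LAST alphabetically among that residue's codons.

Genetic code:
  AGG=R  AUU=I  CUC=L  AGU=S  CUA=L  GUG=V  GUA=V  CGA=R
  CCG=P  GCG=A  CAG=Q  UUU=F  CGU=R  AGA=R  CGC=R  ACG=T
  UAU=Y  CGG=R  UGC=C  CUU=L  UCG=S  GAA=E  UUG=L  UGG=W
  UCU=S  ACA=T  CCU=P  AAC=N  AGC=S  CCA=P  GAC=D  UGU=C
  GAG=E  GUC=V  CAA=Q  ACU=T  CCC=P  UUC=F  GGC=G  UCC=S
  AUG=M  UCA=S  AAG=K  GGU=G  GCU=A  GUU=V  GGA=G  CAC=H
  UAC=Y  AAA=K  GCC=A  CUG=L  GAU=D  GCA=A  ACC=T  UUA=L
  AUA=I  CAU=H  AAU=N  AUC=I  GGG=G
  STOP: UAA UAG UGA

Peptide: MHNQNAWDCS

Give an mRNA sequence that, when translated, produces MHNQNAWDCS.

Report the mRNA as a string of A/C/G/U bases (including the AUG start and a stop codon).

residue 1: M -> AUG (start codon)
residue 2: H codons sorted = CAC,CAU -> pick last = CAU
residue 3: N codons sorted = AAC,AAU -> pick last = AAU
residue 4: Q codons sorted = CAA,CAG -> pick last = CAG
residue 5: N codons sorted = AAC,AAU -> pick last = AAU
residue 6: A codons sorted = GCA,GCC,GCG,GCU -> pick last = GCU
residue 7: W -> UGG (only codon)
residue 8: D codons sorted = GAC,GAU -> pick last = GAU
residue 9: C codons sorted = UGC,UGU -> pick last = UGU
residue 10: S codons sorted = AGC,AGU,UCA,UCC,UCG,UCU -> pick last = UCU
terminator: stop codons sorted = UAA,UAG,UGA -> pick last = UGA

Answer: mRNA: AUGCAUAAUCAGAAUGCUUGGGAUUGUUCUUGA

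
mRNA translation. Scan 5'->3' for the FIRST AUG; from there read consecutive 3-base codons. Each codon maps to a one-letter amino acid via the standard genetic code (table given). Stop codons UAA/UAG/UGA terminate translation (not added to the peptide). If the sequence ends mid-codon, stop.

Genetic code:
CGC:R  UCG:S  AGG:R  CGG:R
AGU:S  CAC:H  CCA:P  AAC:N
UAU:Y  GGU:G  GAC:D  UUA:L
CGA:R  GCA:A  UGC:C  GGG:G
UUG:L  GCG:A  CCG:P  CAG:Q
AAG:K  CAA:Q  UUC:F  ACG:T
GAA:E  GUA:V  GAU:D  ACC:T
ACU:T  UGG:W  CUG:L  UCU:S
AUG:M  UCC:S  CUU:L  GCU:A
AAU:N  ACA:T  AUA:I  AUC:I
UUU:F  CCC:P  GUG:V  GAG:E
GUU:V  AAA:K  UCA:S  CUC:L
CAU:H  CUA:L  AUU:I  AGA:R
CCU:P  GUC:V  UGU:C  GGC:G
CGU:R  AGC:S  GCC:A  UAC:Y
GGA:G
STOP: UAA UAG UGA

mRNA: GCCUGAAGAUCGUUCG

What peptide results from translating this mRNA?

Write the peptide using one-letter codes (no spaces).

no AUG start codon found

Answer: (empty: no AUG start codon)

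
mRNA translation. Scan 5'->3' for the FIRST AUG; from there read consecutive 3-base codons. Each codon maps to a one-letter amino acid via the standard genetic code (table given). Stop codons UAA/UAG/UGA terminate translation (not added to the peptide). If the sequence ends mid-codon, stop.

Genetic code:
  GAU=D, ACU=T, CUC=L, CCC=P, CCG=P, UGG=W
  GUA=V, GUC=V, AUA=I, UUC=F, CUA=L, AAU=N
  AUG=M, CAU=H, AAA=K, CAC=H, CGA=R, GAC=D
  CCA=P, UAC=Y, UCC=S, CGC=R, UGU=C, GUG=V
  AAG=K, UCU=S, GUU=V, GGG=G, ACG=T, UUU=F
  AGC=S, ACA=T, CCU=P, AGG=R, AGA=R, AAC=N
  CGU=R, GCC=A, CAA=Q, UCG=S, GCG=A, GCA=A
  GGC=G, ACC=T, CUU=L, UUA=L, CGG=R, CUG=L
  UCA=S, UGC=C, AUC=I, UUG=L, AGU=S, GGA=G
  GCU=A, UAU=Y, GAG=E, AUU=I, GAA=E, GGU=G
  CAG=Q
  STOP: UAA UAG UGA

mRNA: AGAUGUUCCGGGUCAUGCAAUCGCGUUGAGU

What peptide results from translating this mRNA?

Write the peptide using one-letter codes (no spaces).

start AUG at pos 2
pos 2: AUG -> M; peptide=M
pos 5: UUC -> F; peptide=MF
pos 8: CGG -> R; peptide=MFR
pos 11: GUC -> V; peptide=MFRV
pos 14: AUG -> M; peptide=MFRVM
pos 17: CAA -> Q; peptide=MFRVMQ
pos 20: UCG -> S; peptide=MFRVMQS
pos 23: CGU -> R; peptide=MFRVMQSR
pos 26: UGA -> STOP

Answer: MFRVMQSR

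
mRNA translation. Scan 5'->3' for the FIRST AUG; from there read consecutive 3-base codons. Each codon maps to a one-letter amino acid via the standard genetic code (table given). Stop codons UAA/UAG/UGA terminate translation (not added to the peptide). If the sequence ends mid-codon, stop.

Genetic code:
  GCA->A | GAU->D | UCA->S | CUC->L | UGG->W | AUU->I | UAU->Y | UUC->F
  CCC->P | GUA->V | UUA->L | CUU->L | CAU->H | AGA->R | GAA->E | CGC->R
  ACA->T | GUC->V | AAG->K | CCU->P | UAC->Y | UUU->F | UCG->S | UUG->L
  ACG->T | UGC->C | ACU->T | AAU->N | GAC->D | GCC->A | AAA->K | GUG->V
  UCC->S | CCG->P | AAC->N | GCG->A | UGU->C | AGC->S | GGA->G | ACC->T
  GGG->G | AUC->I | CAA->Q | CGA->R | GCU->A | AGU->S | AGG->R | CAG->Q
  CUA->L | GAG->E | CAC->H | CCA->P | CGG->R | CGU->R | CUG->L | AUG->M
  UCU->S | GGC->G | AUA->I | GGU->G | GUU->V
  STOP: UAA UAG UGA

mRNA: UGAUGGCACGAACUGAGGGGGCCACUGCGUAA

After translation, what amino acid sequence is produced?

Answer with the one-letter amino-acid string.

Answer: MARTEGATA

Derivation:
start AUG at pos 2
pos 2: AUG -> M; peptide=M
pos 5: GCA -> A; peptide=MA
pos 8: CGA -> R; peptide=MAR
pos 11: ACU -> T; peptide=MART
pos 14: GAG -> E; peptide=MARTE
pos 17: GGG -> G; peptide=MARTEG
pos 20: GCC -> A; peptide=MARTEGA
pos 23: ACU -> T; peptide=MARTEGAT
pos 26: GCG -> A; peptide=MARTEGATA
pos 29: UAA -> STOP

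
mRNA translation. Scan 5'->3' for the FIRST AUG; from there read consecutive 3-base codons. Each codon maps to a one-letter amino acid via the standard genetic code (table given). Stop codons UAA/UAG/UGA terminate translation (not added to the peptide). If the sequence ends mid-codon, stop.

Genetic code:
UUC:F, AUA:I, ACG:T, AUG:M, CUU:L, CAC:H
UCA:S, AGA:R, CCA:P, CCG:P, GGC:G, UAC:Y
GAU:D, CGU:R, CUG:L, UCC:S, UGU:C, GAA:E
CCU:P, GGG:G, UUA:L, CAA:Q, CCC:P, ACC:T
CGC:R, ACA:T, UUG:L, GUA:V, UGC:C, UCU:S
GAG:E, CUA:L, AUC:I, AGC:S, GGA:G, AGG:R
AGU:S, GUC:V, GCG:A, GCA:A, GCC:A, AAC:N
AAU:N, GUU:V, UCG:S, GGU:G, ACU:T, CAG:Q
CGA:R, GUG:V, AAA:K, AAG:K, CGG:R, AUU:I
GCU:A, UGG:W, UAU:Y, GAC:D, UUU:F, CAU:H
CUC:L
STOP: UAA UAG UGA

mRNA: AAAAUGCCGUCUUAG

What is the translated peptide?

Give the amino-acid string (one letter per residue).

Answer: MPS

Derivation:
start AUG at pos 3
pos 3: AUG -> M; peptide=M
pos 6: CCG -> P; peptide=MP
pos 9: UCU -> S; peptide=MPS
pos 12: UAG -> STOP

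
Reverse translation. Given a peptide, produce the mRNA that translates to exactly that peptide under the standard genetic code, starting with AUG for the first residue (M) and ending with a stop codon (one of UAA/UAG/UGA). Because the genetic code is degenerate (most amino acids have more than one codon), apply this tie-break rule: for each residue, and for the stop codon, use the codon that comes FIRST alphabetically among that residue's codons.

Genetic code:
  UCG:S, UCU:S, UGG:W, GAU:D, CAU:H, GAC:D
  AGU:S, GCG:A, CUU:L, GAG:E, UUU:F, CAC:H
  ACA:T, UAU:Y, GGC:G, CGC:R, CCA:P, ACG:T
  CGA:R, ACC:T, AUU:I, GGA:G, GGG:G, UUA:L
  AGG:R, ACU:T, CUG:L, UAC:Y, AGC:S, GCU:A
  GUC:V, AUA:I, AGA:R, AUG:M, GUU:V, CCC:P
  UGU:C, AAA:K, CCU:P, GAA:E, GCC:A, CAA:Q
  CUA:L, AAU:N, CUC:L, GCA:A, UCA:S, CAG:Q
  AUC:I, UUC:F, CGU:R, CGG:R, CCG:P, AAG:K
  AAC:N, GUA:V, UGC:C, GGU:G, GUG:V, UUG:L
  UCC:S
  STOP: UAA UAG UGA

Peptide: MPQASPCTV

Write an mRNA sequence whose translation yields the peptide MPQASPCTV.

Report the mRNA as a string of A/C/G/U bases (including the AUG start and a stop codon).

Answer: mRNA: AUGCCACAAGCAAGCCCAUGCACAGUAUAA

Derivation:
residue 1: M -> AUG (start codon)
residue 2: P codons sorted = CCA,CCC,CCG,CCU -> pick first = CCA
residue 3: Q codons sorted = CAA,CAG -> pick first = CAA
residue 4: A codons sorted = GCA,GCC,GCG,GCU -> pick first = GCA
residue 5: S codons sorted = AGC,AGU,UCA,UCC,UCG,UCU -> pick first = AGC
residue 6: P codons sorted = CCA,CCC,CCG,CCU -> pick first = CCA
residue 7: C codons sorted = UGC,UGU -> pick first = UGC
residue 8: T codons sorted = ACA,ACC,ACG,ACU -> pick first = ACA
residue 9: V codons sorted = GUA,GUC,GUG,GUU -> pick first = GUA
terminator: stop codons sorted = UAA,UAG,UGA -> pick first = UAA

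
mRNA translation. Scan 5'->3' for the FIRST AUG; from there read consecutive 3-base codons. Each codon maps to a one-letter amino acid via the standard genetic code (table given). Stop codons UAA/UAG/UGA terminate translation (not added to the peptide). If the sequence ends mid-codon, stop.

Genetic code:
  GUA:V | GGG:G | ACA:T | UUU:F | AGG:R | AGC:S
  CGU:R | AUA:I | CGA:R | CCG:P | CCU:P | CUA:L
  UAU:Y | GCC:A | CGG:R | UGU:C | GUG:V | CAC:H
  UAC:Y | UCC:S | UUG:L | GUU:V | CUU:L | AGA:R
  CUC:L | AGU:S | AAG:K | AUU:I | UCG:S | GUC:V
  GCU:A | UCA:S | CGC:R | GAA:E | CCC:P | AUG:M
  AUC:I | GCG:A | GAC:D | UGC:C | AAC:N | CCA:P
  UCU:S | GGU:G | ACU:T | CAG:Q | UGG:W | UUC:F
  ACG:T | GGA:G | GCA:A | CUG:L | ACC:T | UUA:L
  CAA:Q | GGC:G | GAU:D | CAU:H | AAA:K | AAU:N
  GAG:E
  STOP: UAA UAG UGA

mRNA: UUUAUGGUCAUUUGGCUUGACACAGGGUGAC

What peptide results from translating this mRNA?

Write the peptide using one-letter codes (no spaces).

start AUG at pos 3
pos 3: AUG -> M; peptide=M
pos 6: GUC -> V; peptide=MV
pos 9: AUU -> I; peptide=MVI
pos 12: UGG -> W; peptide=MVIW
pos 15: CUU -> L; peptide=MVIWL
pos 18: GAC -> D; peptide=MVIWLD
pos 21: ACA -> T; peptide=MVIWLDT
pos 24: GGG -> G; peptide=MVIWLDTG
pos 27: UGA -> STOP

Answer: MVIWLDTG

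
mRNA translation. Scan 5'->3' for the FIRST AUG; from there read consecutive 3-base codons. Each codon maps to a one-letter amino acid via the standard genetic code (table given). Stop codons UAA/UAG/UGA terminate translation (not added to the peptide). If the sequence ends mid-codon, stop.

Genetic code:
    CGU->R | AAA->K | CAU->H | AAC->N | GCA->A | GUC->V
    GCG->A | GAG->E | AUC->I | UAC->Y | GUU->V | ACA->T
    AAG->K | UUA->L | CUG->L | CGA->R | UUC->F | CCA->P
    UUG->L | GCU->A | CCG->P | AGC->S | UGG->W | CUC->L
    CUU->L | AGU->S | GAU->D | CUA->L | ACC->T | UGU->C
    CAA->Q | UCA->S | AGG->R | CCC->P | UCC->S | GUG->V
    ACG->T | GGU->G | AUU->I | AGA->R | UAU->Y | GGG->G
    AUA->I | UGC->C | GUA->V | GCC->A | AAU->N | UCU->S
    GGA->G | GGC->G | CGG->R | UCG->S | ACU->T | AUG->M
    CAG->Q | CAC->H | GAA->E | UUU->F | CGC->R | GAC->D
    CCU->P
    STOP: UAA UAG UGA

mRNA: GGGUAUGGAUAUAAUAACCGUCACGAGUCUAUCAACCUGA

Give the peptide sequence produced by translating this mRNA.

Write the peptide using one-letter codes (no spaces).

Answer: MDIITVTSLST

Derivation:
start AUG at pos 4
pos 4: AUG -> M; peptide=M
pos 7: GAU -> D; peptide=MD
pos 10: AUA -> I; peptide=MDI
pos 13: AUA -> I; peptide=MDII
pos 16: ACC -> T; peptide=MDIIT
pos 19: GUC -> V; peptide=MDIITV
pos 22: ACG -> T; peptide=MDIITVT
pos 25: AGU -> S; peptide=MDIITVTS
pos 28: CUA -> L; peptide=MDIITVTSL
pos 31: UCA -> S; peptide=MDIITVTSLS
pos 34: ACC -> T; peptide=MDIITVTSLST
pos 37: UGA -> STOP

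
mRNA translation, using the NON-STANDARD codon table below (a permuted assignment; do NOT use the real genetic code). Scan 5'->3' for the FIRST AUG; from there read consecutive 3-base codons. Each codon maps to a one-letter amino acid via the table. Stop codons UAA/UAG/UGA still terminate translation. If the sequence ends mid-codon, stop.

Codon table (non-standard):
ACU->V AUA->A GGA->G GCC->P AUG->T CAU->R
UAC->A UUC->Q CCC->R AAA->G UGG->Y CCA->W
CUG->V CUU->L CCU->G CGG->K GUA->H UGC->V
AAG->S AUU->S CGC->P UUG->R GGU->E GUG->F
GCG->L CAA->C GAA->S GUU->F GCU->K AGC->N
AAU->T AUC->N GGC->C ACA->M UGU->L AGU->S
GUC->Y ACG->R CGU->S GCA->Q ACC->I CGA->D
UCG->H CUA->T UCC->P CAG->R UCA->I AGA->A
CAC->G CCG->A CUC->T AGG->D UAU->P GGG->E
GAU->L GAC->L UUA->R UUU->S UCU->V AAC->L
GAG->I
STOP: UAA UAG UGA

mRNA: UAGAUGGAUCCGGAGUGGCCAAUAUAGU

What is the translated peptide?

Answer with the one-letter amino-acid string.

Answer: TLAIYWA

Derivation:
start AUG at pos 3
pos 3: AUG -> T; peptide=T
pos 6: GAU -> L; peptide=TL
pos 9: CCG -> A; peptide=TLA
pos 12: GAG -> I; peptide=TLAI
pos 15: UGG -> Y; peptide=TLAIY
pos 18: CCA -> W; peptide=TLAIYW
pos 21: AUA -> A; peptide=TLAIYWA
pos 24: UAG -> STOP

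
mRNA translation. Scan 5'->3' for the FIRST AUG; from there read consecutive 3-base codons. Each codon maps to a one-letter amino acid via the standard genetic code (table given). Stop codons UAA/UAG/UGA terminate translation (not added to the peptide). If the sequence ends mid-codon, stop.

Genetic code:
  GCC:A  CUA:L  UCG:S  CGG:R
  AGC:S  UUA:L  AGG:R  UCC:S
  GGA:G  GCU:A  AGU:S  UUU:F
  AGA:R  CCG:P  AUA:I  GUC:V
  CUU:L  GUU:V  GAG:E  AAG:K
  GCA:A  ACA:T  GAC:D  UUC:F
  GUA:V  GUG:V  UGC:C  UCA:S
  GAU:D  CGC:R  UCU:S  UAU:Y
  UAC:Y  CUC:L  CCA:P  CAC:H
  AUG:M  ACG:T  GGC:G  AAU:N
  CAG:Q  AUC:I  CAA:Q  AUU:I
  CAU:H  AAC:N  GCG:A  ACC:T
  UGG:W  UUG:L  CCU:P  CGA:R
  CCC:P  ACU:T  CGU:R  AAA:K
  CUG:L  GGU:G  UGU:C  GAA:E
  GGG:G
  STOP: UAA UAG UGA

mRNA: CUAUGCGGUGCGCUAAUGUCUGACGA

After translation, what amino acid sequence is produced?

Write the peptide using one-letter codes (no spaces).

Answer: MRCANV

Derivation:
start AUG at pos 2
pos 2: AUG -> M; peptide=M
pos 5: CGG -> R; peptide=MR
pos 8: UGC -> C; peptide=MRC
pos 11: GCU -> A; peptide=MRCA
pos 14: AAU -> N; peptide=MRCAN
pos 17: GUC -> V; peptide=MRCANV
pos 20: UGA -> STOP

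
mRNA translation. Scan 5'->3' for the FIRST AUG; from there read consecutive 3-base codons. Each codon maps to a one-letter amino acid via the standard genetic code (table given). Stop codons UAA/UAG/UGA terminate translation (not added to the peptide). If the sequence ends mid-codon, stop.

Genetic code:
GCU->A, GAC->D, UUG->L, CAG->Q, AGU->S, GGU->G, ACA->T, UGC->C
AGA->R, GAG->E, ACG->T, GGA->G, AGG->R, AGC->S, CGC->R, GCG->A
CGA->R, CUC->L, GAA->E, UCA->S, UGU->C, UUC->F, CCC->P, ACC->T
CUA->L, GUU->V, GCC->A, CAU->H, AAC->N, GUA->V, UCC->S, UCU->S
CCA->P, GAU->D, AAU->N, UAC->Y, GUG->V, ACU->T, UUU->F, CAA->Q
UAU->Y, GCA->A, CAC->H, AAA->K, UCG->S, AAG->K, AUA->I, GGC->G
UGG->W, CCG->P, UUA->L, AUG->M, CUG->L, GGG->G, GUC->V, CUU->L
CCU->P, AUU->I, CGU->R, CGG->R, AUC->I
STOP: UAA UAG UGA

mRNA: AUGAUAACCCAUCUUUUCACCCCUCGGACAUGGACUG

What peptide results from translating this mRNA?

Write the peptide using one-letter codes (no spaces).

Answer: MITHLFTPRTWT

Derivation:
start AUG at pos 0
pos 0: AUG -> M; peptide=M
pos 3: AUA -> I; peptide=MI
pos 6: ACC -> T; peptide=MIT
pos 9: CAU -> H; peptide=MITH
pos 12: CUU -> L; peptide=MITHL
pos 15: UUC -> F; peptide=MITHLF
pos 18: ACC -> T; peptide=MITHLFT
pos 21: CCU -> P; peptide=MITHLFTP
pos 24: CGG -> R; peptide=MITHLFTPR
pos 27: ACA -> T; peptide=MITHLFTPRT
pos 30: UGG -> W; peptide=MITHLFTPRTW
pos 33: ACU -> T; peptide=MITHLFTPRTWT
pos 36: only 1 nt remain (<3), stop (end of mRNA)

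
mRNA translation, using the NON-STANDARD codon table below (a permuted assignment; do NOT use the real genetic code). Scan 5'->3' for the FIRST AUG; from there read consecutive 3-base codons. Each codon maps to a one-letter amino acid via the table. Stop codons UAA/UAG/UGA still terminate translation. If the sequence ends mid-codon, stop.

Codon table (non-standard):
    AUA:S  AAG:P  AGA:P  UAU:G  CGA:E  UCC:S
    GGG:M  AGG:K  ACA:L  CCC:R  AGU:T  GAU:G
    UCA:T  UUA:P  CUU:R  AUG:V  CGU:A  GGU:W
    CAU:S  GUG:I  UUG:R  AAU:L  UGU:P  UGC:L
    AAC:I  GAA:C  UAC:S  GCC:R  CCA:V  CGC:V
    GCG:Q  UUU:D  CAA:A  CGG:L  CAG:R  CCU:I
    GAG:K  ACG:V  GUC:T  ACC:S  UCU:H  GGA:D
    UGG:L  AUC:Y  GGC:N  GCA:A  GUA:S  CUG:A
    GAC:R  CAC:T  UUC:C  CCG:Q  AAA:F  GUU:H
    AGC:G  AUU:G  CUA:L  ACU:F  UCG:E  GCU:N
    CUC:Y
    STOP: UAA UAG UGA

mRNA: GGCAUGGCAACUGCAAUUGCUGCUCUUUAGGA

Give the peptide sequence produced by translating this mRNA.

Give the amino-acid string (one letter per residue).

start AUG at pos 3
pos 3: AUG -> V; peptide=V
pos 6: GCA -> A; peptide=VA
pos 9: ACU -> F; peptide=VAF
pos 12: GCA -> A; peptide=VAFA
pos 15: AUU -> G; peptide=VAFAG
pos 18: GCU -> N; peptide=VAFAGN
pos 21: GCU -> N; peptide=VAFAGNN
pos 24: CUU -> R; peptide=VAFAGNNR
pos 27: UAG -> STOP

Answer: VAFAGNNR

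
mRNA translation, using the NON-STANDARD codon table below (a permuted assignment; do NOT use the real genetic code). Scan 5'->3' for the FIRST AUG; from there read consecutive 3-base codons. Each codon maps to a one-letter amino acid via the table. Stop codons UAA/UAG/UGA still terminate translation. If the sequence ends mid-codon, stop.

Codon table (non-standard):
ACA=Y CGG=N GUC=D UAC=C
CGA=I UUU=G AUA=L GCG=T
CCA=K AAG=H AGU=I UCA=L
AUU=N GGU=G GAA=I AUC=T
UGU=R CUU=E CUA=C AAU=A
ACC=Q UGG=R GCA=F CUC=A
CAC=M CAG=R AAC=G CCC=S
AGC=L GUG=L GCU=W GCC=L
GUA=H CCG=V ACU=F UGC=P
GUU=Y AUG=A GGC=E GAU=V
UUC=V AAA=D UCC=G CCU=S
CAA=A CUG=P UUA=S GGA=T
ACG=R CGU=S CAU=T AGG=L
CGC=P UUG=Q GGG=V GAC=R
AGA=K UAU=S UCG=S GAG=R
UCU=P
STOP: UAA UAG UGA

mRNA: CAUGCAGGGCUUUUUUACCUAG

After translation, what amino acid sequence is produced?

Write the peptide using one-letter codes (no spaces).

Answer: AREGGQ

Derivation:
start AUG at pos 1
pos 1: AUG -> A; peptide=A
pos 4: CAG -> R; peptide=AR
pos 7: GGC -> E; peptide=ARE
pos 10: UUU -> G; peptide=AREG
pos 13: UUU -> G; peptide=AREGG
pos 16: ACC -> Q; peptide=AREGGQ
pos 19: UAG -> STOP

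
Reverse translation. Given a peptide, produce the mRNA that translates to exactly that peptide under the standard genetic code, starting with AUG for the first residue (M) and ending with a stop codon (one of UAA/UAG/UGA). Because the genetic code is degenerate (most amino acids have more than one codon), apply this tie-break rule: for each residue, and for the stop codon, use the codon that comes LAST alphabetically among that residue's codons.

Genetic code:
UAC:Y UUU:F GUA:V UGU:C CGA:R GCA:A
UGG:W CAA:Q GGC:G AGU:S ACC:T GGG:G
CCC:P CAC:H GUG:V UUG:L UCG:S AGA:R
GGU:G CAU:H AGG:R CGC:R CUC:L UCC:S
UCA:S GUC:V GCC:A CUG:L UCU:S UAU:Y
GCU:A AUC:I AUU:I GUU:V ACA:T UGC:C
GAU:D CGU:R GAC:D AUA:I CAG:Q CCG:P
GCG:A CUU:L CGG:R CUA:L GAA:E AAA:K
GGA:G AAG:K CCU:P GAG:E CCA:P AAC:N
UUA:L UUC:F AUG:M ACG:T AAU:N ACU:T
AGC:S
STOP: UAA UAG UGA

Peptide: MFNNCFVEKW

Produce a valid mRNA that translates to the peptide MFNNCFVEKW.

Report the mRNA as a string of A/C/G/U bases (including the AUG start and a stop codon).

Answer: mRNA: AUGUUUAAUAAUUGUUUUGUUGAGAAGUGGUGA

Derivation:
residue 1: M -> AUG (start codon)
residue 2: F codons sorted = UUC,UUU -> pick last = UUU
residue 3: N codons sorted = AAC,AAU -> pick last = AAU
residue 4: N codons sorted = AAC,AAU -> pick last = AAU
residue 5: C codons sorted = UGC,UGU -> pick last = UGU
residue 6: F codons sorted = UUC,UUU -> pick last = UUU
residue 7: V codons sorted = GUA,GUC,GUG,GUU -> pick last = GUU
residue 8: E codons sorted = GAA,GAG -> pick last = GAG
residue 9: K codons sorted = AAA,AAG -> pick last = AAG
residue 10: W -> UGG (only codon)
terminator: stop codons sorted = UAA,UAG,UGA -> pick last = UGA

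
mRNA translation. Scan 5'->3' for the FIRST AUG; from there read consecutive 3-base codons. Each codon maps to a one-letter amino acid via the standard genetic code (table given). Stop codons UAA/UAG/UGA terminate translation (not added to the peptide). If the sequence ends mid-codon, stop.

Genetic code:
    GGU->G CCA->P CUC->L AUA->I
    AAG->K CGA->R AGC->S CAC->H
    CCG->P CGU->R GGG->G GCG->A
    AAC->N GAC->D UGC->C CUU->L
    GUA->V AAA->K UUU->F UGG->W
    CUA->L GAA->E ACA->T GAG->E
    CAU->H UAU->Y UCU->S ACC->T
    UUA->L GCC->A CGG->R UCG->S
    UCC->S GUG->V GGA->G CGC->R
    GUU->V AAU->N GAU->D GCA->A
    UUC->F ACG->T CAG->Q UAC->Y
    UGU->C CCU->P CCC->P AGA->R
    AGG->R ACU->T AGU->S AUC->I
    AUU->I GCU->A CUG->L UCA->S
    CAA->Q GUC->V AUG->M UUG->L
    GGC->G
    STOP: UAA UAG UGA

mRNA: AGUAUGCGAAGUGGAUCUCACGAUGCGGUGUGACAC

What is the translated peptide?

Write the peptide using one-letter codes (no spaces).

Answer: MRSGSHDAV

Derivation:
start AUG at pos 3
pos 3: AUG -> M; peptide=M
pos 6: CGA -> R; peptide=MR
pos 9: AGU -> S; peptide=MRS
pos 12: GGA -> G; peptide=MRSG
pos 15: UCU -> S; peptide=MRSGS
pos 18: CAC -> H; peptide=MRSGSH
pos 21: GAU -> D; peptide=MRSGSHD
pos 24: GCG -> A; peptide=MRSGSHDA
pos 27: GUG -> V; peptide=MRSGSHDAV
pos 30: UGA -> STOP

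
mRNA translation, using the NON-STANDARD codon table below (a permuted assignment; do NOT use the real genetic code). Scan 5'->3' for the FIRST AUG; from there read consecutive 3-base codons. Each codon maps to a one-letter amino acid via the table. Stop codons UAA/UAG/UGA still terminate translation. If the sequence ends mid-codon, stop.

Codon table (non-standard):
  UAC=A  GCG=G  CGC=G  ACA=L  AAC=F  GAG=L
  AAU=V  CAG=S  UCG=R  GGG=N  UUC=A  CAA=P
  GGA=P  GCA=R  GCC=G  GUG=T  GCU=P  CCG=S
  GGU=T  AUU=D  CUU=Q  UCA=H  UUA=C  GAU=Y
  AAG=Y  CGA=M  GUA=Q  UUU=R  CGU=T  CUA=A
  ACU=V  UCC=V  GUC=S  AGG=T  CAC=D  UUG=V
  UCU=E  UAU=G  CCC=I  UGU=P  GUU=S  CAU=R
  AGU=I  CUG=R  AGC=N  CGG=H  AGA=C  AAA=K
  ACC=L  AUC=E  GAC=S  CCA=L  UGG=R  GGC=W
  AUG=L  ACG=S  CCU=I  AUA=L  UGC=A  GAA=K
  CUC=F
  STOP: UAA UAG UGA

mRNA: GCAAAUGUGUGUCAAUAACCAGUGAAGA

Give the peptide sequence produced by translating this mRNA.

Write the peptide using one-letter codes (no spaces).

start AUG at pos 4
pos 4: AUG -> L; peptide=L
pos 7: UGU -> P; peptide=LP
pos 10: GUC -> S; peptide=LPS
pos 13: AAU -> V; peptide=LPSV
pos 16: AAC -> F; peptide=LPSVF
pos 19: CAG -> S; peptide=LPSVFS
pos 22: UGA -> STOP

Answer: LPSVFS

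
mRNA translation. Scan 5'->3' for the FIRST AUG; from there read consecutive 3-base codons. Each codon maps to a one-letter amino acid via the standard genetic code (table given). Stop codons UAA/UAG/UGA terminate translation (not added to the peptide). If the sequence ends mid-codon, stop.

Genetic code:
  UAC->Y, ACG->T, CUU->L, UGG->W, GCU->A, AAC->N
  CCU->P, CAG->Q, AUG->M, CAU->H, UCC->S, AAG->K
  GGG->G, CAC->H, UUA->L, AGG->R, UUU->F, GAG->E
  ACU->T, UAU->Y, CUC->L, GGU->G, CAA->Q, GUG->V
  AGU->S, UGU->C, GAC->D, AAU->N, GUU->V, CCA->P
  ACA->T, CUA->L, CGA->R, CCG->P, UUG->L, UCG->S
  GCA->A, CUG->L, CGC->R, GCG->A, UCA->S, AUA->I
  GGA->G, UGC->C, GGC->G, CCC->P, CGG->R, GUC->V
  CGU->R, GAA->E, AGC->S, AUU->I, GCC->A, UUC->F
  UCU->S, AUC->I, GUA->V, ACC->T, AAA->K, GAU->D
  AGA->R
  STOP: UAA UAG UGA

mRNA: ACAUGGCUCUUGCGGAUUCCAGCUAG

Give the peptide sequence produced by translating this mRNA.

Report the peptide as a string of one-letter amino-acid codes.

start AUG at pos 2
pos 2: AUG -> M; peptide=M
pos 5: GCU -> A; peptide=MA
pos 8: CUU -> L; peptide=MAL
pos 11: GCG -> A; peptide=MALA
pos 14: GAU -> D; peptide=MALAD
pos 17: UCC -> S; peptide=MALADS
pos 20: AGC -> S; peptide=MALADSS
pos 23: UAG -> STOP

Answer: MALADSS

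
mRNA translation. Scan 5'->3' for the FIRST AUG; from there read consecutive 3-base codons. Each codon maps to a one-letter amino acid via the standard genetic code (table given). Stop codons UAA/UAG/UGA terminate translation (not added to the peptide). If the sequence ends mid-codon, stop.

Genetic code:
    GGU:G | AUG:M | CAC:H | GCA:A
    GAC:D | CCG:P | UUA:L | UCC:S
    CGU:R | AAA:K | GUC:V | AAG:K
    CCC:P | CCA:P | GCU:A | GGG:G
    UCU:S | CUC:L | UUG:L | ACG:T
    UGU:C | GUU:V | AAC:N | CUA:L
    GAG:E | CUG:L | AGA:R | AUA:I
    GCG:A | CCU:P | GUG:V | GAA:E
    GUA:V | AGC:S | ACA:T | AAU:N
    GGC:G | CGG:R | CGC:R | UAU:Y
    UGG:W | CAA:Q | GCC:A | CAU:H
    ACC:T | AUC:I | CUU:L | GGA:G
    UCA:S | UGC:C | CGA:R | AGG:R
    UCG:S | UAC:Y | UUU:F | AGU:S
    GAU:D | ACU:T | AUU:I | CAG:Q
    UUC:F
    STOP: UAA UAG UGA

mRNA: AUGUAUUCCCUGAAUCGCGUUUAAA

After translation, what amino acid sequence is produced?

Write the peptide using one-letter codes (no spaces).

start AUG at pos 0
pos 0: AUG -> M; peptide=M
pos 3: UAU -> Y; peptide=MY
pos 6: UCC -> S; peptide=MYS
pos 9: CUG -> L; peptide=MYSL
pos 12: AAU -> N; peptide=MYSLN
pos 15: CGC -> R; peptide=MYSLNR
pos 18: GUU -> V; peptide=MYSLNRV
pos 21: UAA -> STOP

Answer: MYSLNRV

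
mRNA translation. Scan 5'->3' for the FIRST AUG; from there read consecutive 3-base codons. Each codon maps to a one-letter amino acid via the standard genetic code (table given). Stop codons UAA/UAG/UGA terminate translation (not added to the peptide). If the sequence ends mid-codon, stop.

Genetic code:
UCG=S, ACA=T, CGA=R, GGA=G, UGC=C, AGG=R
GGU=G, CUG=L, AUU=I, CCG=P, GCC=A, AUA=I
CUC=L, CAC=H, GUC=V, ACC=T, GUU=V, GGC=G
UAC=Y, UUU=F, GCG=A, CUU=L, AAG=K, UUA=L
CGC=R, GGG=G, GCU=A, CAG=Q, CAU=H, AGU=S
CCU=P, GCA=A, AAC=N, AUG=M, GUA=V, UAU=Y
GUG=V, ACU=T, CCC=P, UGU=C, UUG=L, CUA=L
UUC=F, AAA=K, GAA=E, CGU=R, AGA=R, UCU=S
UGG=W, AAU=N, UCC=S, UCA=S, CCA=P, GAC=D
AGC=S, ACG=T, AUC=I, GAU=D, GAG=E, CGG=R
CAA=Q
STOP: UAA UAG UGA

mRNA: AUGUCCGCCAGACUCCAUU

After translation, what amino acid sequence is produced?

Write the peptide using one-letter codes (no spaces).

start AUG at pos 0
pos 0: AUG -> M; peptide=M
pos 3: UCC -> S; peptide=MS
pos 6: GCC -> A; peptide=MSA
pos 9: AGA -> R; peptide=MSAR
pos 12: CUC -> L; peptide=MSARL
pos 15: CAU -> H; peptide=MSARLH
pos 18: only 1 nt remain (<3), stop (end of mRNA)

Answer: MSARLH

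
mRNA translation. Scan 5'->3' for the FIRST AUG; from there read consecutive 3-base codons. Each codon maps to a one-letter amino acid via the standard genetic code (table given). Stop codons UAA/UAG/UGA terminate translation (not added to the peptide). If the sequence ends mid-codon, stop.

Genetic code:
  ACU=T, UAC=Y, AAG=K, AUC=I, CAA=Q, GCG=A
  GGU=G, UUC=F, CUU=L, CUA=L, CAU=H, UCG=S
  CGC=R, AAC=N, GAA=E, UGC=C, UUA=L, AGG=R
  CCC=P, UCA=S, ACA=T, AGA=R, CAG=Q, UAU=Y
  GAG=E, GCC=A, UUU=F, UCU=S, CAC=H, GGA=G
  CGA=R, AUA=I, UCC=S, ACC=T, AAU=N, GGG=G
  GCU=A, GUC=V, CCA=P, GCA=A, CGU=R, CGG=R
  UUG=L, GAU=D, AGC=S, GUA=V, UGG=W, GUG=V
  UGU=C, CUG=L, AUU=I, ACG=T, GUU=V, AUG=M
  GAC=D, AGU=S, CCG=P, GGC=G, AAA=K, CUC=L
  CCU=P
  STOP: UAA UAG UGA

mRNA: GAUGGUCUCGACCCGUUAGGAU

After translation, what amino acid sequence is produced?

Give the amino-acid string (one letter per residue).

Answer: MVSTR

Derivation:
start AUG at pos 1
pos 1: AUG -> M; peptide=M
pos 4: GUC -> V; peptide=MV
pos 7: UCG -> S; peptide=MVS
pos 10: ACC -> T; peptide=MVST
pos 13: CGU -> R; peptide=MVSTR
pos 16: UAG -> STOP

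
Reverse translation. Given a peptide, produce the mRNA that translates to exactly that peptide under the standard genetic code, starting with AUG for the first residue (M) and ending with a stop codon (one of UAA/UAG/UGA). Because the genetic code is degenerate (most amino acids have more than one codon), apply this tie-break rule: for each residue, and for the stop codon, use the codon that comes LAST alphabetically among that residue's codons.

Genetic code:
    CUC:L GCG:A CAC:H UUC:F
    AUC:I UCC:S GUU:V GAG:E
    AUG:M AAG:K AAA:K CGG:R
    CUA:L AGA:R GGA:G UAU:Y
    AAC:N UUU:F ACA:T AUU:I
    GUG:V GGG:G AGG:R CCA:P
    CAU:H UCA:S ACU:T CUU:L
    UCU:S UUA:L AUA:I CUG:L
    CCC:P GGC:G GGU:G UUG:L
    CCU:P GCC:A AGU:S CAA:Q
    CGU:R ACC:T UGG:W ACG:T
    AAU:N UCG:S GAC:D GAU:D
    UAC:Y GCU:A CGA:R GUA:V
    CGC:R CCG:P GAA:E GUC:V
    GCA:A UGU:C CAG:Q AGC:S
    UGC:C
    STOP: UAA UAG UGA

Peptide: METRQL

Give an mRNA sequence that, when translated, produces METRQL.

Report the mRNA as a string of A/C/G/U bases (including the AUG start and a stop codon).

Answer: mRNA: AUGGAGACUCGUCAGUUGUGA

Derivation:
residue 1: M -> AUG (start codon)
residue 2: E codons sorted = GAA,GAG -> pick last = GAG
residue 3: T codons sorted = ACA,ACC,ACG,ACU -> pick last = ACU
residue 4: R codons sorted = AGA,AGG,CGA,CGC,CGG,CGU -> pick last = CGU
residue 5: Q codons sorted = CAA,CAG -> pick last = CAG
residue 6: L codons sorted = CUA,CUC,CUG,CUU,UUA,UUG -> pick last = UUG
terminator: stop codons sorted = UAA,UAG,UGA -> pick last = UGA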